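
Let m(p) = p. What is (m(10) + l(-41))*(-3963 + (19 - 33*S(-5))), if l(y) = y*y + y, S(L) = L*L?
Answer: -7868850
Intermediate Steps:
S(L) = L**2
l(y) = y + y**2 (l(y) = y**2 + y = y + y**2)
(m(10) + l(-41))*(-3963 + (19 - 33*S(-5))) = (10 - 41*(1 - 41))*(-3963 + (19 - 33*(-5)**2)) = (10 - 41*(-40))*(-3963 + (19 - 33*25)) = (10 + 1640)*(-3963 + (19 - 825)) = 1650*(-3963 - 806) = 1650*(-4769) = -7868850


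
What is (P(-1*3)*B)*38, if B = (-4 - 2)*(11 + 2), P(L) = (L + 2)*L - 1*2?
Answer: -2964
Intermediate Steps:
P(L) = -2 + L*(2 + L) (P(L) = (2 + L)*L - 2 = L*(2 + L) - 2 = -2 + L*(2 + L))
B = -78 (B = -6*13 = -78)
(P(-1*3)*B)*38 = ((-2 + (-1*3)² + 2*(-1*3))*(-78))*38 = ((-2 + (-3)² + 2*(-3))*(-78))*38 = ((-2 + 9 - 6)*(-78))*38 = (1*(-78))*38 = -78*38 = -2964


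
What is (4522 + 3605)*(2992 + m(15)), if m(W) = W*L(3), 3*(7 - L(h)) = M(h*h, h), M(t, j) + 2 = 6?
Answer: 25006779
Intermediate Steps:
M(t, j) = 4 (M(t, j) = -2 + 6 = 4)
L(h) = 17/3 (L(h) = 7 - ⅓*4 = 7 - 4/3 = 17/3)
m(W) = 17*W/3 (m(W) = W*(17/3) = 17*W/3)
(4522 + 3605)*(2992 + m(15)) = (4522 + 3605)*(2992 + (17/3)*15) = 8127*(2992 + 85) = 8127*3077 = 25006779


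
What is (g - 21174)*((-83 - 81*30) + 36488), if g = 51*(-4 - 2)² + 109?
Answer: -653305275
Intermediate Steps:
g = 1945 (g = 51*(-6)² + 109 = 51*36 + 109 = 1836 + 109 = 1945)
(g - 21174)*((-83 - 81*30) + 36488) = (1945 - 21174)*((-83 - 81*30) + 36488) = -19229*((-83 - 2430) + 36488) = -19229*(-2513 + 36488) = -19229*33975 = -653305275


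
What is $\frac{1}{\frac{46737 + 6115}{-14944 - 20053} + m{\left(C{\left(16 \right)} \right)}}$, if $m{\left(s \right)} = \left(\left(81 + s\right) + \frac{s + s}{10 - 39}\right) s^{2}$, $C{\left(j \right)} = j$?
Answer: $\frac{1014913}{24914091484} \approx 4.0737 \cdot 10^{-5}$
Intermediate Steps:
$m{\left(s \right)} = s^{2} \left(81 + \frac{27 s}{29}\right)$ ($m{\left(s \right)} = \left(\left(81 + s\right) + \frac{2 s}{-29}\right) s^{2} = \left(\left(81 + s\right) + 2 s \left(- \frac{1}{29}\right)\right) s^{2} = \left(\left(81 + s\right) - \frac{2 s}{29}\right) s^{2} = \left(81 + \frac{27 s}{29}\right) s^{2} = s^{2} \left(81 + \frac{27 s}{29}\right)$)
$\frac{1}{\frac{46737 + 6115}{-14944 - 20053} + m{\left(C{\left(16 \right)} \right)}} = \frac{1}{\frac{46737 + 6115}{-14944 - 20053} + \frac{27 \cdot 16^{2} \left(87 + 16\right)}{29}} = \frac{1}{\frac{52852}{-34997} + \frac{27}{29} \cdot 256 \cdot 103} = \frac{1}{52852 \left(- \frac{1}{34997}\right) + \frac{711936}{29}} = \frac{1}{- \frac{52852}{34997} + \frac{711936}{29}} = \frac{1}{\frac{24914091484}{1014913}} = \frac{1014913}{24914091484}$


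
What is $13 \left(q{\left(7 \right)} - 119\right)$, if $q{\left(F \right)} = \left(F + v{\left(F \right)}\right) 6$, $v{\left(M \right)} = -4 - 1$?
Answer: $-1391$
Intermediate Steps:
$v{\left(M \right)} = -5$
$q{\left(F \right)} = -30 + 6 F$ ($q{\left(F \right)} = \left(F - 5\right) 6 = \left(-5 + F\right) 6 = -30 + 6 F$)
$13 \left(q{\left(7 \right)} - 119\right) = 13 \left(\left(-30 + 6 \cdot 7\right) - 119\right) = 13 \left(\left(-30 + 42\right) - 119\right) = 13 \left(12 - 119\right) = 13 \left(-107\right) = -1391$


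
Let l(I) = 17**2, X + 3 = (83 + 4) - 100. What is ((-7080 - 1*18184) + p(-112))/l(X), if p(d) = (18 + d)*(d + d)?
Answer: -4208/289 ≈ -14.561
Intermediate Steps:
p(d) = 2*d*(18 + d) (p(d) = (18 + d)*(2*d) = 2*d*(18 + d))
X = -16 (X = -3 + ((83 + 4) - 100) = -3 + (87 - 100) = -3 - 13 = -16)
l(I) = 289
((-7080 - 1*18184) + p(-112))/l(X) = ((-7080 - 1*18184) + 2*(-112)*(18 - 112))/289 = ((-7080 - 18184) + 2*(-112)*(-94))*(1/289) = (-25264 + 21056)*(1/289) = -4208*1/289 = -4208/289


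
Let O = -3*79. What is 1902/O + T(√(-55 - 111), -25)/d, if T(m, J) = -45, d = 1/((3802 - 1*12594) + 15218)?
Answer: -22845064/79 ≈ -2.8918e+5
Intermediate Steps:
O = -237
d = 1/6426 (d = 1/((3802 - 12594) + 15218) = 1/(-8792 + 15218) = 1/6426 ≈ 0.00015562)
1902/O + T(√(-55 - 111), -25)/d = 1902/(-237) - 45/1/6426 = 1902*(-1/237) - 45*6426 = -634/79 - 289170 = -22845064/79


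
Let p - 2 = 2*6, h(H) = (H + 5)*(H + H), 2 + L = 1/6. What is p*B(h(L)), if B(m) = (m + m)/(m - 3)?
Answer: 5852/263 ≈ 22.251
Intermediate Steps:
L = -11/6 (L = -2 + 1/6 = -2 + ⅙ = -11/6 ≈ -1.8333)
h(H) = 2*H*(5 + H) (h(H) = (5 + H)*(2*H) = 2*H*(5 + H))
p = 14 (p = 2 + 2*6 = 2 + 12 = 14)
B(m) = 2*m/(-3 + m) (B(m) = (2*m)/(-3 + m) = 2*m/(-3 + m))
p*B(h(L)) = 14*(2*(2*(-11/6)*(5 - 11/6))/(-3 + 2*(-11/6)*(5 - 11/6))) = 14*(2*(2*(-11/6)*(19/6))/(-3 + 2*(-11/6)*(19/6))) = 14*(2*(-209/18)/(-3 - 209/18)) = 14*(2*(-209/18)/(-263/18)) = 14*(2*(-209/18)*(-18/263)) = 14*(418/263) = 5852/263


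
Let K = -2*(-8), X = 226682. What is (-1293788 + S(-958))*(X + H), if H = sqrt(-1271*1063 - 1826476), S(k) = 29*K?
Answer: -293173270968 - 11639916*I*sqrt(39229) ≈ -2.9317e+11 - 2.3054e+9*I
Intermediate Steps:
K = 16
S(k) = 464 (S(k) = 29*16 = 464)
H = 9*I*sqrt(39229) (H = sqrt(-1351073 - 1826476) = sqrt(-3177549) = 9*I*sqrt(39229) ≈ 1782.6*I)
(-1293788 + S(-958))*(X + H) = (-1293788 + 464)*(226682 + 9*I*sqrt(39229)) = -1293324*(226682 + 9*I*sqrt(39229)) = -293173270968 - 11639916*I*sqrt(39229)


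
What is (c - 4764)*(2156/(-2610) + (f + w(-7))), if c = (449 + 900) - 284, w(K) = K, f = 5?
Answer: 1515768/145 ≈ 10454.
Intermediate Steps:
c = 1065 (c = 1349 - 284 = 1065)
(c - 4764)*(2156/(-2610) + (f + w(-7))) = (1065 - 4764)*(2156/(-2610) + (5 - 7)) = -3699*(2156*(-1/2610) - 2) = -3699*(-1078/1305 - 2) = -3699*(-3688/1305) = 1515768/145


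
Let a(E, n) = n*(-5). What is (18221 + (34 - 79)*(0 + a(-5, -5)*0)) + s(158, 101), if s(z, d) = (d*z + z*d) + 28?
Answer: 50165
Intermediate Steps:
a(E, n) = -5*n
s(z, d) = 28 + 2*d*z (s(z, d) = (d*z + d*z) + 28 = 2*d*z + 28 = 28 + 2*d*z)
(18221 + (34 - 79)*(0 + a(-5, -5)*0)) + s(158, 101) = (18221 + (34 - 79)*(0 - 5*(-5)*0)) + (28 + 2*101*158) = (18221 - 45*(0 + 25*0)) + (28 + 31916) = (18221 - 45*(0 + 0)) + 31944 = (18221 - 45*0) + 31944 = (18221 + 0) + 31944 = 18221 + 31944 = 50165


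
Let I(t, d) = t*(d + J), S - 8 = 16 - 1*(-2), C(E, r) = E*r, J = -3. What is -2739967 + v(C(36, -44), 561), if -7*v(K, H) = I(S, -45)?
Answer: -19178521/7 ≈ -2.7398e+6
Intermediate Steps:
S = 26 (S = 8 + (16 - 1*(-2)) = 8 + (16 + 2) = 8 + 18 = 26)
I(t, d) = t*(-3 + d) (I(t, d) = t*(d - 3) = t*(-3 + d))
v(K, H) = 1248/7 (v(K, H) = -26*(-3 - 45)/7 = -26*(-48)/7 = -1/7*(-1248) = 1248/7)
-2739967 + v(C(36, -44), 561) = -2739967 + 1248/7 = -19178521/7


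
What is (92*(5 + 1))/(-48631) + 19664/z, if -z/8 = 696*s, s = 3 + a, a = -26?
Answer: 55349291/389242524 ≈ 0.14220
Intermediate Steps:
s = -23 (s = 3 - 26 = -23)
z = 128064 (z = -5568*(-23) = -8*(-16008) = 128064)
(92*(5 + 1))/(-48631) + 19664/z = (92*(5 + 1))/(-48631) + 19664/128064 = (92*6)*(-1/48631) + 19664*(1/128064) = 552*(-1/48631) + 1229/8004 = -552/48631 + 1229/8004 = 55349291/389242524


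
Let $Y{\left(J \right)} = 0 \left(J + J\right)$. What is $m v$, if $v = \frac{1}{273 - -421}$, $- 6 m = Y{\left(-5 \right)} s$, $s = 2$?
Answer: $0$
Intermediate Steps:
$Y{\left(J \right)} = 0$ ($Y{\left(J \right)} = 0 \cdot 2 J = 0$)
$m = 0$ ($m = - \frac{0 \cdot 2}{6} = \left(- \frac{1}{6}\right) 0 = 0$)
$v = \frac{1}{694}$ ($v = \frac{1}{273 + 421} = \frac{1}{694} \approx 0.0014409$)
$m v = 0 \cdot \frac{1}{694} = 0$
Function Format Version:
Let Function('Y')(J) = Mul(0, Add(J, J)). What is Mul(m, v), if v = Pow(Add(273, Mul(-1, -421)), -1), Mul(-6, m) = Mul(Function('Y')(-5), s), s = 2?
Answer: 0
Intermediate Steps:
Function('Y')(J) = 0 (Function('Y')(J) = Mul(0, Mul(2, J)) = 0)
m = 0 (m = Mul(Rational(-1, 6), Mul(0, 2)) = Mul(Rational(-1, 6), 0) = 0)
v = Rational(1, 694) (v = Pow(Add(273, 421), -1) = Pow(694, -1) = Rational(1, 694) ≈ 0.0014409)
Mul(m, v) = Mul(0, Rational(1, 694)) = 0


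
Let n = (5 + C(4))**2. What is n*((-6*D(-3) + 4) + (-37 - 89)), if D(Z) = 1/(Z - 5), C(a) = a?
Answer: -39285/4 ≈ -9821.3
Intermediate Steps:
D(Z) = 1/(-5 + Z)
n = 81 (n = (5 + 4)**2 = 9**2 = 81)
n*((-6*D(-3) + 4) + (-37 - 89)) = 81*((-6/(-5 - 3) + 4) + (-37 - 89)) = 81*((-6/(-8) + 4) - 126) = 81*((-6*(-1/8) + 4) - 126) = 81*((3/4 + 4) - 126) = 81*(19/4 - 126) = 81*(-485/4) = -39285/4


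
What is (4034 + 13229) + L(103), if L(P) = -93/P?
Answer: 1777996/103 ≈ 17262.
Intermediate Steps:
(4034 + 13229) + L(103) = (4034 + 13229) - 93/103 = 17263 - 93*1/103 = 17263 - 93/103 = 1777996/103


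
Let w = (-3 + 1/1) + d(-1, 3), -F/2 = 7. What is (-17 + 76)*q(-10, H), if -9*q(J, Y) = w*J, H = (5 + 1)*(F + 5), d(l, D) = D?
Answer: 590/9 ≈ 65.556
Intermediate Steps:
F = -14 (F = -2*7 = -14)
w = 1 (w = (-3 + 1/1) + 3 = (-3 + 1*1) + 3 = (-3 + 1) + 3 = -2 + 3 = 1)
H = -54 (H = (5 + 1)*(-14 + 5) = 6*(-9) = -54)
q(J, Y) = -J/9
(-17 + 76)*q(-10, H) = (-17 + 76)*(-⅑*(-10)) = 59*(10/9) = 590/9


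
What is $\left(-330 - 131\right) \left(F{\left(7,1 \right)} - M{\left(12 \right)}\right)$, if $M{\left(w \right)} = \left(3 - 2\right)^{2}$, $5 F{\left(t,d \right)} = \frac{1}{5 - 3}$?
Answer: $\frac{4149}{10} \approx 414.9$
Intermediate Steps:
$F{\left(t,d \right)} = \frac{1}{10}$ ($F{\left(t,d \right)} = \frac{1}{5 \left(5 - 3\right)} = \frac{1}{5 \cdot 2} = \frac{1}{5} \cdot \frac{1}{2} = \frac{1}{10}$)
$M{\left(w \right)} = 1$ ($M{\left(w \right)} = 1^{2} = 1$)
$\left(-330 - 131\right) \left(F{\left(7,1 \right)} - M{\left(12 \right)}\right) = \left(-330 - 131\right) \left(\frac{1}{10} - 1\right) = - 461 \left(\frac{1}{10} - 1\right) = \left(-461\right) \left(- \frac{9}{10}\right) = \frac{4149}{10}$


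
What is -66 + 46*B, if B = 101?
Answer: 4580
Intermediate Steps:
-66 + 46*B = -66 + 46*101 = -66 + 4646 = 4580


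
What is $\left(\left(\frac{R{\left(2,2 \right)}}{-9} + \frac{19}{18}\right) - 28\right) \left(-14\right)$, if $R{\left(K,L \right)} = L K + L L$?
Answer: $\frac{1169}{3} \approx 389.67$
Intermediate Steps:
$R{\left(K,L \right)} = L^{2} + K L$ ($R{\left(K,L \right)} = K L + L^{2} = L^{2} + K L$)
$\left(\left(\frac{R{\left(2,2 \right)}}{-9} + \frac{19}{18}\right) - 28\right) \left(-14\right) = \left(\left(\frac{2 \left(2 + 2\right)}{-9} + \frac{19}{18}\right) - 28\right) \left(-14\right) = \left(\left(2 \cdot 4 \left(- \frac{1}{9}\right) + 19 \cdot \frac{1}{18}\right) - 28\right) \left(-14\right) = \left(\left(8 \left(- \frac{1}{9}\right) + \frac{19}{18}\right) - 28\right) \left(-14\right) = \left(\left(- \frac{8}{9} + \frac{19}{18}\right) - 28\right) \left(-14\right) = \left(\frac{1}{6} - 28\right) \left(-14\right) = \left(- \frac{167}{6}\right) \left(-14\right) = \frac{1169}{3}$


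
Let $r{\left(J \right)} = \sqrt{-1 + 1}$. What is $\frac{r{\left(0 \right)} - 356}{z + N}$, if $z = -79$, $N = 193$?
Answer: $- \frac{178}{57} \approx -3.1228$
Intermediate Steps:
$r{\left(J \right)} = 0$ ($r{\left(J \right)} = \sqrt{0} = 0$)
$\frac{r{\left(0 \right)} - 356}{z + N} = \frac{0 - 356}{-79 + 193} = - \frac{356}{114} = \left(-356\right) \frac{1}{114} = - \frac{178}{57}$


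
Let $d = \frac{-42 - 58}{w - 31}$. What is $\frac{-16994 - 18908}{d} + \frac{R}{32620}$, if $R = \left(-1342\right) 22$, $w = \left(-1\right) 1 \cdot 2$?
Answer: $- \frac{966250483}{81550} \approx -11849.0$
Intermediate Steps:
$w = -2$ ($w = \left(-1\right) 2 = -2$)
$R = -29524$
$d = \frac{100}{33}$ ($d = \frac{-42 - 58}{-2 - 31} = - \frac{100}{-33} = \left(-100\right) \left(- \frac{1}{33}\right) = \frac{100}{33} \approx 3.0303$)
$\frac{-16994 - 18908}{d} + \frac{R}{32620} = \frac{-16994 - 18908}{\frac{100}{33}} - \frac{29524}{32620} = \left(-35902\right) \frac{33}{100} - \frac{7381}{8155} = - \frac{592383}{50} - \frac{7381}{8155} = - \frac{966250483}{81550}$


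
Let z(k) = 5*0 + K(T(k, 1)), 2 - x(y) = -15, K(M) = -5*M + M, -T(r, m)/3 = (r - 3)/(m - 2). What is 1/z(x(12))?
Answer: -1/168 ≈ -0.0059524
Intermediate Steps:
T(r, m) = -3*(-3 + r)/(-2 + m) (T(r, m) = -3*(r - 3)/(m - 2) = -3*(-3 + r)/(-2 + m))
K(M) = -4*M
x(y) = 17 (x(y) = 2 - 1*(-15) = 2 + 15 = 17)
z(k) = 36 - 12*k (z(k) = 5*0 - 12*(3 - k)/(-2 + 1) = 0 - 12*(3 - k)/(-1) = 0 - 12*(-1)*(3 - k) = 0 - 4*(-9 + 3*k) = 0 + (36 - 12*k) = 36 - 12*k)
1/z(x(12)) = 1/(36 - 12*17) = 1/(36 - 204) = 1/(-168) = -1/168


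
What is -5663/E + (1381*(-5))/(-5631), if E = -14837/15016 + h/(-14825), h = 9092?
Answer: 2367065979235295/669120462369 ≈ 3537.6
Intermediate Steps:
E = -356483997/222612200 (E = -14837/15016 + 9092/(-14825) = -14837*1/15016 + 9092*(-1/14825) = -14837/15016 - 9092/14825 = -356483997/222612200 ≈ -1.6014)
-5663/E + (1381*(-5))/(-5631) = -5663/(-356483997/222612200) + (1381*(-5))/(-5631) = -5663*(-222612200/356483997) - 6905*(-1/5631) = 1260652888600/356483997 + 6905/5631 = 2367065979235295/669120462369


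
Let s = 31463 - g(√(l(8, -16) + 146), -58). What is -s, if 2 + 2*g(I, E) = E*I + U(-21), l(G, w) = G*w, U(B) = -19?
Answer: -62947/2 - 87*√2 ≈ -31597.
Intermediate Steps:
g(I, E) = -21/2 + E*I/2 (g(I, E) = -1 + (E*I - 19)/2 = -1 + (-19 + E*I)/2 = -1 + (-19/2 + E*I/2) = -21/2 + E*I/2)
s = 62947/2 + 87*√2 (s = 31463 - (-21/2 + (½)*(-58)*√(8*(-16) + 146)) = 31463 - (-21/2 + (½)*(-58)*√(-128 + 146)) = 31463 - (-21/2 + (½)*(-58)*√18) = 31463 - (-21/2 + (½)*(-58)*(3*√2)) = 31463 - (-21/2 - 87*√2) = 31463 + (21/2 + 87*√2) = 62947/2 + 87*√2 ≈ 31597.)
-s = -(62947/2 + 87*√2) = -62947/2 - 87*√2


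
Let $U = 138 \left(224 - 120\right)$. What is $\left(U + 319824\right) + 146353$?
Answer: $480529$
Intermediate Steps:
$U = 14352$ ($U = 138 \cdot 104 = 14352$)
$\left(U + 319824\right) + 146353 = \left(14352 + 319824\right) + 146353 = 334176 + 146353 = 480529$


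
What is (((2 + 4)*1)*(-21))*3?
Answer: -378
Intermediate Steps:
(((2 + 4)*1)*(-21))*3 = ((6*1)*(-21))*3 = (6*(-21))*3 = -126*3 = -378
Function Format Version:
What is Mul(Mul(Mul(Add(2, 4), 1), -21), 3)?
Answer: -378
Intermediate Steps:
Mul(Mul(Mul(Add(2, 4), 1), -21), 3) = Mul(Mul(Mul(6, 1), -21), 3) = Mul(Mul(6, -21), 3) = Mul(-126, 3) = -378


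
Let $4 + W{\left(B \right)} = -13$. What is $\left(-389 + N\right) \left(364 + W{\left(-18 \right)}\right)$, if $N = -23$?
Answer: $-142964$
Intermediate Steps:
$W{\left(B \right)} = -17$ ($W{\left(B \right)} = -4 - 13 = -17$)
$\left(-389 + N\right) \left(364 + W{\left(-18 \right)}\right) = \left(-389 - 23\right) \left(364 - 17\right) = \left(-412\right) 347 = -142964$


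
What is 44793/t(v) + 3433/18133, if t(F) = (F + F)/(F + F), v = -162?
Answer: 812234902/18133 ≈ 44793.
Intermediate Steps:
t(F) = 1 (t(F) = (2*F)/((2*F)) = (2*F)*(1/(2*F)) = 1)
44793/t(v) + 3433/18133 = 44793/1 + 3433/18133 = 44793*1 + 3433*(1/18133) = 44793 + 3433/18133 = 812234902/18133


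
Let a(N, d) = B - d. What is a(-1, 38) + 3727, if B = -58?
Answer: 3631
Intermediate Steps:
a(N, d) = -58 - d
a(-1, 38) + 3727 = (-58 - 1*38) + 3727 = (-58 - 38) + 3727 = -96 + 3727 = 3631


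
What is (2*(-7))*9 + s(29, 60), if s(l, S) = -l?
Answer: -155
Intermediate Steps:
(2*(-7))*9 + s(29, 60) = (2*(-7))*9 - 1*29 = -14*9 - 29 = -126 - 29 = -155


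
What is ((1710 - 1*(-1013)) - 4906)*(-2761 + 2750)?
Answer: 24013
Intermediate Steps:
((1710 - 1*(-1013)) - 4906)*(-2761 + 2750) = ((1710 + 1013) - 4906)*(-11) = (2723 - 4906)*(-11) = -2183*(-11) = 24013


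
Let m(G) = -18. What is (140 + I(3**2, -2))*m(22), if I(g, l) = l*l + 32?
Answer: -3168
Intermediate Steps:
I(g, l) = 32 + l**2 (I(g, l) = l**2 + 32 = 32 + l**2)
(140 + I(3**2, -2))*m(22) = (140 + (32 + (-2)**2))*(-18) = (140 + (32 + 4))*(-18) = (140 + 36)*(-18) = 176*(-18) = -3168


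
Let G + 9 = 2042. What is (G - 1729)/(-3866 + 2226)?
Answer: -38/205 ≈ -0.18537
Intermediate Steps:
G = 2033 (G = -9 + 2042 = 2033)
(G - 1729)/(-3866 + 2226) = (2033 - 1729)/(-3866 + 2226) = 304/(-1640) = 304*(-1/1640) = -38/205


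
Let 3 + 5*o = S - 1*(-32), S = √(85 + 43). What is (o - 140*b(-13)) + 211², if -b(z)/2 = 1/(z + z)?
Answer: 2893542/65 + 8*√2/5 ≈ 44518.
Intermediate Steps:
S = 8*√2 (S = √128 = 8*√2 ≈ 11.314)
o = 29/5 + 8*√2/5 (o = -⅗ + (8*√2 - 1*(-32))/5 = -⅗ + (8*√2 + 32)/5 = -⅗ + (32 + 8*√2)/5 = -⅗ + (32/5 + 8*√2/5) = 29/5 + 8*√2/5 ≈ 8.0627)
b(z) = -1/z (b(z) = -2/(z + z) = -2*1/(2*z) = -1/z)
(o - 140*b(-13)) + 211² = ((29/5 + 8*√2/5) - (-140)/(-13)) + 211² = ((29/5 + 8*√2/5) - (-140)*(-1)/13) + 44521 = ((29/5 + 8*√2/5) - 140*1/13) + 44521 = ((29/5 + 8*√2/5) - 140/13) + 44521 = (-323/65 + 8*√2/5) + 44521 = 2893542/65 + 8*√2/5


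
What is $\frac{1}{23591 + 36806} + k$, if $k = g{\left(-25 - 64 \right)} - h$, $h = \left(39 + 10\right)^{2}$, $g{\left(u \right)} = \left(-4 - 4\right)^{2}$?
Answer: $- \frac{141147788}{60397} \approx -2337.0$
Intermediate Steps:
$g{\left(u \right)} = 64$ ($g{\left(u \right)} = \left(-8\right)^{2} = 64$)
$h = 2401$ ($h = 49^{2} = 2401$)
$k = -2337$ ($k = 64 - 2401 = -2337$)
$\frac{1}{23591 + 36806} + k = \frac{1}{23591 + 36806} - 2337 = \frac{1}{60397} - 2337 = - \frac{141147788}{60397}$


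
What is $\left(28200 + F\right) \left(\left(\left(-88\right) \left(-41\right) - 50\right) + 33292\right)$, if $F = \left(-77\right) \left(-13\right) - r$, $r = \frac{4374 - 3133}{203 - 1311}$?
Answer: $\frac{596158360325}{554} \approx 1.0761 \cdot 10^{9}$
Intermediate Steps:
$r = - \frac{1241}{1108}$ ($r = \frac{1241}{-1108} = 1241 \left(- \frac{1}{1108}\right) = - \frac{1241}{1108} \approx -1.12$)
$F = \frac{1110349}{1108}$ ($F = \left(-77\right) \left(-13\right) - - \frac{1241}{1108} = 1001 + \frac{1241}{1108} = \frac{1110349}{1108} \approx 1002.1$)
$\left(28200 + F\right) \left(\left(\left(-88\right) \left(-41\right) - 50\right) + 33292\right) = \left(28200 + \frac{1110349}{1108}\right) \left(\left(\left(-88\right) \left(-41\right) - 50\right) + 33292\right) = \frac{32355949 \left(\left(3608 - 50\right) + 33292\right)}{1108} = \frac{32355949 \left(3558 + 33292\right)}{1108} = \frac{32355949}{1108} \cdot 36850 = \frac{596158360325}{554}$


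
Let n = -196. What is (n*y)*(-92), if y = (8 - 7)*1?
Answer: 18032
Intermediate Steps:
y = 1 (y = 1*1 = 1)
(n*y)*(-92) = -196*1*(-92) = -196*(-92) = 18032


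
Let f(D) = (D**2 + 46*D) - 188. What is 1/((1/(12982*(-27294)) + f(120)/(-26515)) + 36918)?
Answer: 9395078722620/346840524628128389 ≈ 2.7088e-5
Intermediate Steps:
f(D) = -188 + D**2 + 46*D
1/((1/(12982*(-27294)) + f(120)/(-26515)) + 36918) = 1/((1/(12982*(-27294)) + (-188 + 120**2 + 46*120)/(-26515)) + 36918) = 1/(((1/12982)*(-1/27294) + (-188 + 14400 + 5520)*(-1/26515)) + 36918) = 1/((-1/354330708 + 19732*(-1/26515)) + 36918) = 1/((-1/354330708 - 19732/26515) + 36918) = 1/(-6991653556771/9395078722620 + 36918) = 1/(346840524628128389/9395078722620) = 9395078722620/346840524628128389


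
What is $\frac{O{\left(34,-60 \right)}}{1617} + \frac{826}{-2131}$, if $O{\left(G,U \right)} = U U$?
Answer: $\frac{2111986}{1148609} \approx 1.8387$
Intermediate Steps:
$O{\left(G,U \right)} = U^{2}$
$\frac{O{\left(34,-60 \right)}}{1617} + \frac{826}{-2131} = \frac{\left(-60\right)^{2}}{1617} + \frac{826}{-2131} = 3600 \cdot \frac{1}{1617} + 826 \left(- \frac{1}{2131}\right) = \frac{1200}{539} - \frac{826}{2131} = \frac{2111986}{1148609}$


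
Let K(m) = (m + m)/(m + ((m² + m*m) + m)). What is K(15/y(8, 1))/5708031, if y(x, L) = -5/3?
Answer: -1/45664248 ≈ -2.1899e-8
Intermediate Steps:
y(x, L) = -5/3 (y(x, L) = -5*⅓ = -5/3)
K(m) = 2*m/(2*m + 2*m²) (K(m) = (2*m)/(m + ((m² + m²) + m)) = (2*m)/(m + (2*m² + m)) = (2*m)/(m + (m + 2*m²)) = (2*m)/(2*m + 2*m²) = 2*m/(2*m + 2*m²))
K(15/y(8, 1))/5708031 = 1/((1 + 15/(-5/3))*5708031) = (1/5708031)/(1 - ⅗*15) = (1/5708031)/(1 - 9) = (1/5708031)/(-8) = -⅛*1/5708031 = -1/45664248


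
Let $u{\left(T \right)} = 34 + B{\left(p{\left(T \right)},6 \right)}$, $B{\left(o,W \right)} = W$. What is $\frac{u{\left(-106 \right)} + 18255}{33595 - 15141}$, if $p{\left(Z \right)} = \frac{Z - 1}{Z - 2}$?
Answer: $\frac{18295}{18454} \approx 0.99138$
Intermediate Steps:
$p{\left(Z \right)} = \frac{-1 + Z}{-2 + Z}$
$u{\left(T \right)} = 40$ ($u{\left(T \right)} = 34 + 6 = 40$)
$\frac{u{\left(-106 \right)} + 18255}{33595 - 15141} = \frac{40 + 18255}{33595 - 15141} = \frac{18295}{18454}$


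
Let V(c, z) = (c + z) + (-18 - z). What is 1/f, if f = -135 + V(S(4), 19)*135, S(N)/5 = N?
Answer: 1/135 ≈ 0.0074074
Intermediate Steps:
S(N) = 5*N
V(c, z) = -18 + c
f = 135 (f = -135 + (-18 + 5*4)*135 = -135 + (-18 + 20)*135 = -135 + 2*135 = -135 + 270 = 135)
1/f = 1/135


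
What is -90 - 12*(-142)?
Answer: 1614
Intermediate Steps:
-90 - 12*(-142) = -90 + 1704 = 1614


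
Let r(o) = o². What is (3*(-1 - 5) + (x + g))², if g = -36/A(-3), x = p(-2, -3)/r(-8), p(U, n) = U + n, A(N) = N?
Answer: 151321/4096 ≈ 36.944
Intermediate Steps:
x = -5/64 (x = (-2 - 3)/((-8)²) = -5/64 ≈ -0.078125)
g = 12 (g = -36/(-3) = -36*(-⅓) = 12)
(3*(-1 - 5) + (x + g))² = (3*(-1 - 5) + (-5/64 + 12))² = (3*(-6) + 763/64)² = (-18 + 763/64)² = (-389/64)² = 151321/4096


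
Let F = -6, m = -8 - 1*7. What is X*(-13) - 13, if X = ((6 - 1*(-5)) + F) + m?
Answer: 117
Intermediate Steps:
m = -15 (m = -8 - 7 = -15)
X = -10 (X = ((6 - 1*(-5)) - 6) - 15 = ((6 + 5) - 6) - 15 = (11 - 6) - 15 = 5 - 15 = -10)
X*(-13) - 13 = -10*(-13) - 13 = 130 - 13 = 117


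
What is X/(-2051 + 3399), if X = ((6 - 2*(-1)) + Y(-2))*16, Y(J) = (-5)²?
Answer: 132/337 ≈ 0.39169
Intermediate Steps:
Y(J) = 25
X = 528 (X = ((6 - 2*(-1)) + 25)*16 = ((6 + 2) + 25)*16 = (8 + 25)*16 = 33*16 = 528)
X/(-2051 + 3399) = 528/(-2051 + 3399) = 528/1348 = 528*(1/1348) = 132/337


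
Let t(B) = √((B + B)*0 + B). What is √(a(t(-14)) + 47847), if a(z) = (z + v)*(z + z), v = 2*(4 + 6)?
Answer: √(47819 + 40*I*√14) ≈ 218.68 + 0.3422*I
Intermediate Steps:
t(B) = √B (t(B) = √((2*B)*0 + B) = √(0 + B) = √B)
v = 20 (v = 2*10 = 20)
a(z) = 2*z*(20 + z) (a(z) = (z + 20)*(z + z) = (20 + z)*(2*z) = 2*z*(20 + z))
√(a(t(-14)) + 47847) = √(2*√(-14)*(20 + √(-14)) + 47847) = √(2*(I*√14)*(20 + I*√14) + 47847) = √(2*I*√14*(20 + I*√14) + 47847) = √(47847 + 2*I*√14*(20 + I*√14))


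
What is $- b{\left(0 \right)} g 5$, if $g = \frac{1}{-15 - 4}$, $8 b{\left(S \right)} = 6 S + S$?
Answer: $0$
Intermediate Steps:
$b{\left(S \right)} = \frac{7 S}{8}$ ($b{\left(S \right)} = \frac{6 S + S}{8} = \frac{7 S}{8}$)
$g = - \frac{1}{19}$ ($g = \frac{1}{-19} = - \frac{1}{19} \approx -0.052632$)
$- b{\left(0 \right)} g 5 = - \frac{7 \cdot 0}{8} \left(- \frac{1}{19}\right) 5 = \left(-1\right) 0 \left(- \frac{1}{19}\right) 5 = 0 \left(- \frac{1}{19}\right) 5 = 0 \cdot 5 = 0$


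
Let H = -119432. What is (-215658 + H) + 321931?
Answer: -13159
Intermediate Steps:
(-215658 + H) + 321931 = (-215658 - 119432) + 321931 = -335090 + 321931 = -13159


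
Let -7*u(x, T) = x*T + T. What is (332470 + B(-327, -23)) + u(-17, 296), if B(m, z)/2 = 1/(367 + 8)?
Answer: 874509764/2625 ≈ 3.3315e+5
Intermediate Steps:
u(x, T) = -T/7 - T*x/7 (u(x, T) = -(x*T + T)/7 = -(T*x + T)/7 = -(T + T*x)/7 = -T/7 - T*x/7)
B(m, z) = 2/375 (B(m, z) = 2/(367 + 8) = 2/375)
(332470 + B(-327, -23)) + u(-17, 296) = (332470 + 2/375) - ⅐*296*(1 - 17) = 124676252/375 - ⅐*296*(-16) = 124676252/375 + 4736/7 = 874509764/2625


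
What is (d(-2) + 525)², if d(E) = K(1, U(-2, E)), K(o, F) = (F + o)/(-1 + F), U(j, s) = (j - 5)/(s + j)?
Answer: 2515396/9 ≈ 2.7949e+5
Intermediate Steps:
U(j, s) = (-5 + j)/(j + s)
K(o, F) = (F + o)/(-1 + F)
d(E) = (1 - 7/(-2 + E))/(-1 - 7/(-2 + E)) (d(E) = ((-5 - 2)/(-2 + E) + 1)/(-1 + (-5 - 2)/(-2 + E)) = (-7/(-2 + E) + 1)/(-1 - 7/(-2 + E)) = (1 - 7/(-2 + E))/(-1 - 7/(-2 + E)))
(d(-2) + 525)² = ((9 - 1*(-2))/(5 - 2) + 525)² = ((9 + 2)/3 + 525)² = ((⅓)*11 + 525)² = (11/3 + 525)² = (1586/3)² = 2515396/9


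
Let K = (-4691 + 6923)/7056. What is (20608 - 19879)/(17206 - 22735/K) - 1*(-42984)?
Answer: 72842555097/1694644 ≈ 42984.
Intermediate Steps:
K = 31/98 (K = 2232*(1/7056) = 31/98 ≈ 0.31633)
(20608 - 19879)/(17206 - 22735/K) - 1*(-42984) = (20608 - 19879)/(17206 - 22735/31/98) - 1*(-42984) = 729/(17206 - 22735*98/31) + 42984 = 729/(17206 - 2228030/31) + 42984 = 729/(-1694644/31) + 42984 = 729*(-31/1694644) + 42984 = -22599/1694644 + 42984 = 72842555097/1694644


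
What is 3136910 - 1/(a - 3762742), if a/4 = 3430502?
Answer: 31241321108059/9959266 ≈ 3.1369e+6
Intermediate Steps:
a = 13722008 (a = 4*3430502 = 13722008)
3136910 - 1/(a - 3762742) = 3136910 - 1/(13722008 - 3762742) = 3136910 - 1/9959266 = 31241321108059/9959266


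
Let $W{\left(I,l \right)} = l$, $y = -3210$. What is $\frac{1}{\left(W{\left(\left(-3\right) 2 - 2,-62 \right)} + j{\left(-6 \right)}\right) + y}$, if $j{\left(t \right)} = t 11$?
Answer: $- \frac{1}{3338} \approx -0.00029958$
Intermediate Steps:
$j{\left(t \right)} = 11 t$
$\frac{1}{\left(W{\left(\left(-3\right) 2 - 2,-62 \right)} + j{\left(-6 \right)}\right) + y} = \frac{1}{\left(-62 + 11 \left(-6\right)\right) - 3210} = \frac{1}{\left(-62 - 66\right) - 3210} = \frac{1}{-128 - 3210} = \frac{1}{-3338} = - \frac{1}{3338}$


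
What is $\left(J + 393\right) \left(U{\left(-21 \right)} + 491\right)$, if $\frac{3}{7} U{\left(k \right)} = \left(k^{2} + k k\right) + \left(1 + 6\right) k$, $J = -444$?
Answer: $-112506$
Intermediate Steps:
$U{\left(k \right)} = \frac{14 k^{2}}{3} + \frac{49 k}{3}$ ($U{\left(k \right)} = \frac{7 \left(\left(k^{2} + k k\right) + \left(1 + 6\right) k\right)}{3} = \frac{7 \left(\left(k^{2} + k^{2}\right) + 7 k\right)}{3} = \frac{7 \left(2 k^{2} + 7 k\right)}{3} = \frac{14 k^{2}}{3} + \frac{49 k}{3}$)
$\left(J + 393\right) \left(U{\left(-21 \right)} + 491\right) = \left(-444 + 393\right) \left(\frac{7}{3} \left(-21\right) \left(7 + 2 \left(-21\right)\right) + 491\right) = - 51 \left(\frac{7}{3} \left(-21\right) \left(7 - 42\right) + 491\right) = - 51 \left(\frac{7}{3} \left(-21\right) \left(-35\right) + 491\right) = - 51 \left(1715 + 491\right) = \left(-51\right) 2206 = -112506$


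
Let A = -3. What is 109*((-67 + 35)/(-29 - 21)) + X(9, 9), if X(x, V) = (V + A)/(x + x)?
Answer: 5257/75 ≈ 70.093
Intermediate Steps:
X(x, V) = (-3 + V)/(2*x) (X(x, V) = (V - 3)/(x + x) = (-3 + V)/((2*x)) = (-3 + V)*(1/(2*x)) = (-3 + V)/(2*x))
109*((-67 + 35)/(-29 - 21)) + X(9, 9) = 109*((-67 + 35)/(-29 - 21)) + (½)*(-3 + 9)/9 = 109*(-32/(-50)) + (½)*(⅑)*6 = 109*(-32*(-1/50)) + ⅓ = 109*(16/25) + ⅓ = 1744/25 + ⅓ = 5257/75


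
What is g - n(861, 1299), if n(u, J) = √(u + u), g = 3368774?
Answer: 3368774 - √1722 ≈ 3.3687e+6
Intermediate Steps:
n(u, J) = √2*√u (n(u, J) = √(2*u) = √2*√u)
g - n(861, 1299) = 3368774 - √2*√861 = 3368774 - √1722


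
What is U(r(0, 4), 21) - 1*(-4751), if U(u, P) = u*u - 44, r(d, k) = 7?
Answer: 4756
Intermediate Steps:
U(u, P) = -44 + u² (U(u, P) = u² - 44 = -44 + u²)
U(r(0, 4), 21) - 1*(-4751) = (-44 + 7²) - 1*(-4751) = (-44 + 49) + 4751 = 5 + 4751 = 4756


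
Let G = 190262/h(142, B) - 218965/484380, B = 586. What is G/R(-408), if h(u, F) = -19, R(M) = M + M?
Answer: 18432653579/1501965504 ≈ 12.272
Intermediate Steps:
R(M) = 2*M
G = -18432653579/1840644 (G = 190262/(-19) - 218965/484380 = 190262*(-1/19) - 218965*1/484380 = -190262/19 - 43793/96876 = -18432653579/1840644 ≈ -10014.)
G/R(-408) = -18432653579/(1840644*(2*(-408))) = -18432653579/1840644/(-816) = -18432653579/1840644*(-1/816) = 18432653579/1501965504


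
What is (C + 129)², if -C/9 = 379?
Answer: 10771524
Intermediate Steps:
C = -3411 (C = -9*379 = -3411)
(C + 129)² = (-3411 + 129)² = (-3282)² = 10771524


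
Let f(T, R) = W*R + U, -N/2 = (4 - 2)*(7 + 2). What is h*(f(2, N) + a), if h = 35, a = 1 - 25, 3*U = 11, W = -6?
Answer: 20545/3 ≈ 6848.3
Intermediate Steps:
U = 11/3 (U = (⅓)*11 = 11/3 ≈ 3.6667)
a = -24
N = -36 (N = -2*(4 - 2)*(7 + 2) = -4*9 = -2*18 = -36)
f(T, R) = 11/3 - 6*R (f(T, R) = -6*R + 11/3 = 11/3 - 6*R)
h*(f(2, N) + a) = 35*((11/3 - 6*(-36)) - 24) = 35*((11/3 + 216) - 24) = 35*(659/3 - 24) = 35*(587/3) = 20545/3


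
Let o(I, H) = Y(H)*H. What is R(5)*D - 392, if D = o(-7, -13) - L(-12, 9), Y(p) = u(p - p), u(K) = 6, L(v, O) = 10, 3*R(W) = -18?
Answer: 136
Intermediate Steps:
R(W) = -6 (R(W) = (⅓)*(-18) = -6)
Y(p) = 6
o(I, H) = 6*H
D = -88 (D = 6*(-13) - 1*10 = -78 - 10 = -88)
R(5)*D - 392 = -6*(-88) - 392 = 528 - 392 = 136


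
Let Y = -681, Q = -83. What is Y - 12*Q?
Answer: 315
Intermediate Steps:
Y - 12*Q = -681 - 12*(-83) = -681 - 1*(-996) = -681 + 996 = 315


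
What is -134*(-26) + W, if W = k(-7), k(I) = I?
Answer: 3477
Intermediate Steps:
W = -7
-134*(-26) + W = -134*(-26) - 7 = 3484 - 7 = 3477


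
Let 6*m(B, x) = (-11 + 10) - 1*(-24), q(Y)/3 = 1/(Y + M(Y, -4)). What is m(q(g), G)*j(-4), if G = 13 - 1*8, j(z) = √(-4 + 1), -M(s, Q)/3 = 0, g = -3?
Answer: 23*I*√3/6 ≈ 6.6395*I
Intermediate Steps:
M(s, Q) = 0 (M(s, Q) = -3*0 = 0)
j(z) = I*√3 (j(z) = √(-3) = I*√3)
q(Y) = 3/Y (q(Y) = 3/(Y + 0) = 3/Y)
G = 5 (G = 13 - 8 = 5)
m(B, x) = 23/6 (m(B, x) = ((-11 + 10) - 1*(-24))/6 = (-1 + 24)/6 = (⅙)*23 = 23/6)
m(q(g), G)*j(-4) = 23*(I*√3)/6 = 23*I*√3/6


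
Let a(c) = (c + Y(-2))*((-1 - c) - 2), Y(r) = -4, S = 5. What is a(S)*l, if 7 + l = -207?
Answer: 1712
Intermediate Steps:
a(c) = (-4 + c)*(-3 - c) (a(c) = (c - 4)*((-1 - c) - 2) = (-4 + c)*(-3 - c))
l = -214 (l = -7 - 207 = -214)
a(S)*l = (12 + 5 - 1*5²)*(-214) = (12 + 5 - 1*25)*(-214) = (12 + 5 - 25)*(-214) = -8*(-214) = 1712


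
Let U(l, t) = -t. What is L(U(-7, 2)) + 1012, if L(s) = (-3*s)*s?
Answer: 1000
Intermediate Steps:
L(s) = -3*s²
L(U(-7, 2)) + 1012 = -3*(-1*2)² + 1012 = -3*(-2)² + 1012 = -3*4 + 1012 = -12 + 1012 = 1000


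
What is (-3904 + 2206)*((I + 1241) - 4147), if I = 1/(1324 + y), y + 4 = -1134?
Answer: 152965745/31 ≈ 4.9344e+6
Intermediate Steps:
y = -1138 (y = -4 - 1134 = -1138)
I = 1/186 (I = 1/(1324 - 1138) = 1/186 ≈ 0.0053763)
(-3904 + 2206)*((I + 1241) - 4147) = (-3904 + 2206)*((1/186 + 1241) - 4147) = -1698*(230827/186 - 4147) = -1698*(-540515/186) = 152965745/31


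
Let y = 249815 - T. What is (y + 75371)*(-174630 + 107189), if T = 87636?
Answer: -16020609550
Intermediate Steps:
y = 162179 (y = 249815 - 1*87636 = 249815 - 87636 = 162179)
(y + 75371)*(-174630 + 107189) = (162179 + 75371)*(-174630 + 107189) = 237550*(-67441) = -16020609550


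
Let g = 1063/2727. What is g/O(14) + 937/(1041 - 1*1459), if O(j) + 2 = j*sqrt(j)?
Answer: -875044574/390410955 + 7441*sqrt(14)/3735990 ≈ -2.2339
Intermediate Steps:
O(j) = -2 + j**(3/2) (O(j) = -2 + j*sqrt(j) = -2 + j**(3/2))
g = 1063/2727 (g = 1063*(1/2727) = 1063/2727 ≈ 0.38981)
g/O(14) + 937/(1041 - 1*1459) = 1063/(2727*(-2 + 14**(3/2))) + 937/(1041 - 1*1459) = 1063/(2727*(-2 + 14*sqrt(14))) + 937/(1041 - 1459) = 1063/(2727*(-2 + 14*sqrt(14))) + 937/(-418) = 1063/(2727*(-2 + 14*sqrt(14))) + 937*(-1/418) = 1063/(2727*(-2 + 14*sqrt(14))) - 937/418 = -937/418 + 1063/(2727*(-2 + 14*sqrt(14)))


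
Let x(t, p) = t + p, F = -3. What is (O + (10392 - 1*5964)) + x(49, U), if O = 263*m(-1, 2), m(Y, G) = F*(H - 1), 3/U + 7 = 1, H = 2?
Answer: 7375/2 ≈ 3687.5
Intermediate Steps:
U = -½ (U = 3/(-7 + 1) = 3/(-6) = 3*(-⅙) = -½ ≈ -0.50000)
m(Y, G) = -3 (m(Y, G) = -3*(2 - 1) = -3*1 = -3)
x(t, p) = p + t
O = -789 (O = 263*(-3) = -789)
(O + (10392 - 1*5964)) + x(49, U) = (-789 + (10392 - 1*5964)) + (-½ + 49) = (-789 + (10392 - 5964)) + 97/2 = (-789 + 4428) + 97/2 = 3639 + 97/2 = 7375/2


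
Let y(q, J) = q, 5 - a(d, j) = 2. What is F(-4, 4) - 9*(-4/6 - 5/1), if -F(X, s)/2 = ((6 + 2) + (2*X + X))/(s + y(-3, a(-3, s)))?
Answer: 59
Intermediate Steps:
a(d, j) = 3 (a(d, j) = 5 - 1*2 = 5 - 2 = 3)
F(X, s) = -2*(8 + 3*X)/(-3 + s) (F(X, s) = -2*((6 + 2) + (2*X + X))/(s - 3) = -2*(8 + 3*X)/(-3 + s))
F(-4, 4) - 9*(-4/6 - 5/1) = 2*(-8 - 3*(-4))/(-3 + 4) - 9*(-4/6 - 5/1) = 2*(-8 + 12)/1 - 9*(-4*1/6 - 5*1) = 2*1*4 - 9*(-2/3 - 5) = 8 - 9*(-17/3) = 8 + 51 = 59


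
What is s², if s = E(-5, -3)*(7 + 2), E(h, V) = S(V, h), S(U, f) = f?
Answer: 2025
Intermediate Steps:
E(h, V) = h
s = -45 (s = -5*(7 + 2) = -5*9 = -45)
s² = (-45)² = 2025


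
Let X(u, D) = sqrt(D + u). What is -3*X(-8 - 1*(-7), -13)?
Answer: -3*I*sqrt(14) ≈ -11.225*I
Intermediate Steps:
-3*X(-8 - 1*(-7), -13) = -3*sqrt(-13 + (-8 - 1*(-7))) = -3*sqrt(-13 + (-8 + 7)) = -3*sqrt(-13 - 1) = -3*I*sqrt(14)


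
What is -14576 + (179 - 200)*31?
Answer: -15227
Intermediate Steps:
-14576 + (179 - 200)*31 = -14576 - 21*31 = -14576 - 651 = -15227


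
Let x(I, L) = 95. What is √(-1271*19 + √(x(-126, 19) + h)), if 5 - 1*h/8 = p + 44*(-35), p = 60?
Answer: √(-24149 + 5*√479) ≈ 155.05*I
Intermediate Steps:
h = 11880 (h = 40 - 8*(60 + 44*(-35)) = 40 - 8*(60 - 1540) = 40 - 8*(-1480) = 40 + 11840 = 11880)
√(-1271*19 + √(x(-126, 19) + h)) = √(-1271*19 + √(95 + 11880)) = √(-24149 + √11975) = √(-24149 + 5*√479)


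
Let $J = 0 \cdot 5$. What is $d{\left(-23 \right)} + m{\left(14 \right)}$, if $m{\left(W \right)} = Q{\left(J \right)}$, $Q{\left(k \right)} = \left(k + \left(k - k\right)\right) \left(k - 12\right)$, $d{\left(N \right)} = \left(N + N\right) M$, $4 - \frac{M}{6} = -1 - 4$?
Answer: $-2484$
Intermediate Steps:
$J = 0$
$M = 54$ ($M = 24 - 6 \left(-1 - 4\right) = 24 - -30 = 24 + 30 = 54$)
$d{\left(N \right)} = 108 N$ ($d{\left(N \right)} = \left(N + N\right) 54 = 2 N 54 = 108 N$)
$Q{\left(k \right)} = k \left(-12 + k\right)$ ($Q{\left(k \right)} = \left(k + 0\right) \left(-12 + k\right) = k \left(-12 + k\right)$)
$m{\left(W \right)} = 0$ ($m{\left(W \right)} = 0 \left(-12 + 0\right) = 0 \left(-12\right) = 0$)
$d{\left(-23 \right)} + m{\left(14 \right)} = 108 \left(-23\right) + 0 = -2484 + 0 = -2484$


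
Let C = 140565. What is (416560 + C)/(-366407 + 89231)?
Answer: -557125/277176 ≈ -2.0100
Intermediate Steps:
(416560 + C)/(-366407 + 89231) = (416560 + 140565)/(-366407 + 89231) = 557125/(-277176) = 557125*(-1/277176) = -557125/277176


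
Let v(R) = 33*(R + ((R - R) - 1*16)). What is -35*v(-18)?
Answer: 39270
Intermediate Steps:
v(R) = -528 + 33*R (v(R) = 33*(R + (0 - 16)) = 33*(R - 16) = 33*(-16 + R) = -528 + 33*R)
-35*v(-18) = -35*(-528 + 33*(-18)) = -35*(-528 - 594) = -35*(-1122) = 39270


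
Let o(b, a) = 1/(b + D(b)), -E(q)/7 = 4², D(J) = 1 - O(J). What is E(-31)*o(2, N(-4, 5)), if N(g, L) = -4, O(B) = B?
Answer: -112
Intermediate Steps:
D(J) = 1 - J
E(q) = -112 (E(q) = -7*4² = -7*16 = -112)
o(b, a) = 1 (o(b, a) = 1/(b + (1 - b)) = 1/1 = 1)
E(-31)*o(2, N(-4, 5)) = -112*1 = -112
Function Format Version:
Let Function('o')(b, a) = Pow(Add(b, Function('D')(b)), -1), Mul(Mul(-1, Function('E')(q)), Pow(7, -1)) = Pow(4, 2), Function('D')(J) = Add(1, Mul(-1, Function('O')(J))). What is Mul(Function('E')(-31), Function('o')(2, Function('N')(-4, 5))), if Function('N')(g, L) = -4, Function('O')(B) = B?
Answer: -112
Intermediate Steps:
Function('D')(J) = Add(1, Mul(-1, J))
Function('E')(q) = -112 (Function('E')(q) = Mul(-7, Pow(4, 2)) = Mul(-7, 16) = -112)
Function('o')(b, a) = 1 (Function('o')(b, a) = Pow(Add(b, Add(1, Mul(-1, b))), -1) = Pow(1, -1) = 1)
Mul(Function('E')(-31), Function('o')(2, Function('N')(-4, 5))) = Mul(-112, 1) = -112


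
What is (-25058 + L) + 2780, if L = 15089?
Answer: -7189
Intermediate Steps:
(-25058 + L) + 2780 = (-25058 + 15089) + 2780 = -9969 + 2780 = -7189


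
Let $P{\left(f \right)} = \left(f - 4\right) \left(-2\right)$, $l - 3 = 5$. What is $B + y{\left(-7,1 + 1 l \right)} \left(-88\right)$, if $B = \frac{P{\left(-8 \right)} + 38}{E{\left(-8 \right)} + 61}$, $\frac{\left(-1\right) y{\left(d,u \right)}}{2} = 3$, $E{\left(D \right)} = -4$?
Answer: $\frac{30158}{57} \approx 529.09$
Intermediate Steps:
$l = 8$ ($l = 3 + 5 = 8$)
$y{\left(d,u \right)} = -6$ ($y{\left(d,u \right)} = \left(-2\right) 3 = -6$)
$P{\left(f \right)} = 8 - 2 f$ ($P{\left(f \right)} = \left(-4 + f\right) \left(-2\right) = 8 - 2 f$)
$B = \frac{62}{57}$ ($B = \frac{\left(8 - -16\right) + 38}{-4 + 61} = \frac{\left(8 + 16\right) + 38}{57} = \left(24 + 38\right) \frac{1}{57} = 62 \cdot \frac{1}{57} = \frac{62}{57} \approx 1.0877$)
$B + y{\left(-7,1 + 1 l \right)} \left(-88\right) = \frac{62}{57} - -528 = \frac{62}{57} + 528 = \frac{30158}{57}$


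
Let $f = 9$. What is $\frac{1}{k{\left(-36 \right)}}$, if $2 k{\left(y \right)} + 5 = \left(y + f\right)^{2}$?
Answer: $\frac{1}{362} \approx 0.0027624$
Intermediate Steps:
$k{\left(y \right)} = - \frac{5}{2} + \frac{\left(9 + y\right)^{2}}{2}$ ($k{\left(y \right)} = - \frac{5}{2} + \frac{\left(y + 9\right)^{2}}{2} = - \frac{5}{2} + \frac{\left(9 + y\right)^{2}}{2}$)
$\frac{1}{k{\left(-36 \right)}} = \frac{1}{- \frac{5}{2} + \frac{\left(9 - 36\right)^{2}}{2}} = \frac{1}{- \frac{5}{2} + \frac{\left(-27\right)^{2}}{2}} = \frac{1}{- \frac{5}{2} + \frac{1}{2} \cdot 729} = \frac{1}{- \frac{5}{2} + \frac{729}{2}} = \frac{1}{362}$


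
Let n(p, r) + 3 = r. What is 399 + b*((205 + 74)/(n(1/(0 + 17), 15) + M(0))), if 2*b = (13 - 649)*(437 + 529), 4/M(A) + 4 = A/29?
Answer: -85701063/11 ≈ -7.7910e+6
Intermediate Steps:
M(A) = 4/(-4 + A/29)
b = -307188 (b = ((13 - 649)*(437 + 529))/2 = (-636*966)/2 = (½)*(-614376) = -307188)
n(p, r) = -3 + r
399 + b*((205 + 74)/(n(1/(0 + 17), 15) + M(0))) = 399 - 307188*(205 + 74)/((-3 + 15) + 116/(-116 + 0)) = 399 - 85705452/(12 + 116/(-116)) = 399 - 85705452/(12 + 116*(-1/116)) = 399 - 85705452/(12 - 1) = 399 - 85705452/11 = -85701063/11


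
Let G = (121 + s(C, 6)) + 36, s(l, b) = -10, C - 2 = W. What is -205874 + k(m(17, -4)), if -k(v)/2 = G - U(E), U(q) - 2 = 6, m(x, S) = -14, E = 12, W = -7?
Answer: -206152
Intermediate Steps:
C = -5 (C = 2 - 7 = -5)
G = 147 (G = (121 - 10) + 36 = 111 + 36 = 147)
U(q) = 8 (U(q) = 2 + 6 = 8)
k(v) = -278 (k(v) = -2*(147 - 1*8) = -2*(147 - 8) = -2*139 = -278)
-205874 + k(m(17, -4)) = -205874 - 278 = -206152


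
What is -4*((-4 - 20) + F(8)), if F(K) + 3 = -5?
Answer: 128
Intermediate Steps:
F(K) = -8 (F(K) = -3 - 5 = -8)
-4*((-4 - 20) + F(8)) = -4*((-4 - 20) - 8) = -4*(-24 - 8) = -4*(-32) = 128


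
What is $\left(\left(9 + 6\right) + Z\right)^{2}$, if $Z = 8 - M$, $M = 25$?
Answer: $4$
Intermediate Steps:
$Z = -17$ ($Z = 8 - 25 = -17$)
$\left(\left(9 + 6\right) + Z\right)^{2} = \left(\left(9 + 6\right) - 17\right)^{2} = \left(15 - 17\right)^{2} = \left(-2\right)^{2} = 4$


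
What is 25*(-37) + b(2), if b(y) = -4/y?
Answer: -927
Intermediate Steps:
25*(-37) + b(2) = 25*(-37) - 4/2 = -925 - 4*½ = -925 - 2 = -927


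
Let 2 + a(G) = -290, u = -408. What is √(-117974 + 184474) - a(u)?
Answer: 292 + 10*√665 ≈ 549.88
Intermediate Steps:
a(G) = -292 (a(G) = -2 - 290 = -292)
√(-117974 + 184474) - a(u) = √(-117974 + 184474) - 1*(-292) = √66500 + 292 = 10*√665 + 292 = 292 + 10*√665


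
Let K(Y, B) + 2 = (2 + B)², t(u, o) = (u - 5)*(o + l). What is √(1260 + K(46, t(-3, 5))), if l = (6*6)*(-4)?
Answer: √1242254 ≈ 1114.6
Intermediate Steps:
l = -144 (l = 36*(-4) = -144)
t(u, o) = (-144 + o)*(-5 + u) (t(u, o) = (u - 5)*(o - 144) = (-5 + u)*(-144 + o) = (-144 + o)*(-5 + u))
K(Y, B) = -2 + (2 + B)²
√(1260 + K(46, t(-3, 5))) = √(1260 + (-2 + (2 + (720 - 144*(-3) - 5*5 + 5*(-3)))²)) = √(1260 + (-2 + (2 + (720 + 432 - 25 - 15))²)) = √(1260 + (-2 + (2 + 1112)²)) = √(1260 + (-2 + 1114²)) = √(1260 + (-2 + 1240996)) = √(1260 + 1240994) = √1242254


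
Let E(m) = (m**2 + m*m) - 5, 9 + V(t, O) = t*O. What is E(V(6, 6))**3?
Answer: 3067586677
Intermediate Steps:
V(t, O) = -9 + O*t (V(t, O) = -9 + t*O = -9 + O*t)
E(m) = -5 + 2*m**2 (E(m) = (m**2 + m**2) - 5 = 2*m**2 - 5 = -5 + 2*m**2)
E(V(6, 6))**3 = (-5 + 2*(-9 + 6*6)**2)**3 = (-5 + 2*(-9 + 36)**2)**3 = (-5 + 2*27**2)**3 = (-5 + 2*729)**3 = (-5 + 1458)**3 = 1453**3 = 3067586677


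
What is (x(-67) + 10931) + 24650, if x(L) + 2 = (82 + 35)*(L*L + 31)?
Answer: 564419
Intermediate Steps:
x(L) = 3625 + 117*L**2 (x(L) = -2 + (82 + 35)*(L*L + 31) = -2 + 117*(L**2 + 31) = -2 + 117*(31 + L**2) = -2 + (3627 + 117*L**2) = 3625 + 117*L**2)
(x(-67) + 10931) + 24650 = ((3625 + 117*(-67)**2) + 10931) + 24650 = ((3625 + 117*4489) + 10931) + 24650 = ((3625 + 525213) + 10931) + 24650 = (528838 + 10931) + 24650 = 539769 + 24650 = 564419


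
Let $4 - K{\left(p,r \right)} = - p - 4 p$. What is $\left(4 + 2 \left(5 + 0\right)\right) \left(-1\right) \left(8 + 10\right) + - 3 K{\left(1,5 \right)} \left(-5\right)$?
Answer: $-117$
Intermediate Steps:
$K{\left(p,r \right)} = 4 + 5 p$ ($K{\left(p,r \right)} = 4 - \left(- p - 4 p\right) = 4 - - 5 p = 4 + 5 p$)
$\left(4 + 2 \left(5 + 0\right)\right) \left(-1\right) \left(8 + 10\right) + - 3 K{\left(1,5 \right)} \left(-5\right) = \left(4 + 2 \left(5 + 0\right)\right) \left(-1\right) \left(8 + 10\right) + - 3 \left(4 + 5 \cdot 1\right) \left(-5\right) = \left(4 + 2 \cdot 5\right) \left(-1\right) 18 + - 3 \left(4 + 5\right) \left(-5\right) = \left(4 + 10\right) \left(-1\right) 18 + \left(-3\right) 9 \left(-5\right) = 14 \left(-1\right) 18 - -135 = \left(-14\right) 18 + 135 = -252 + 135 = -117$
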